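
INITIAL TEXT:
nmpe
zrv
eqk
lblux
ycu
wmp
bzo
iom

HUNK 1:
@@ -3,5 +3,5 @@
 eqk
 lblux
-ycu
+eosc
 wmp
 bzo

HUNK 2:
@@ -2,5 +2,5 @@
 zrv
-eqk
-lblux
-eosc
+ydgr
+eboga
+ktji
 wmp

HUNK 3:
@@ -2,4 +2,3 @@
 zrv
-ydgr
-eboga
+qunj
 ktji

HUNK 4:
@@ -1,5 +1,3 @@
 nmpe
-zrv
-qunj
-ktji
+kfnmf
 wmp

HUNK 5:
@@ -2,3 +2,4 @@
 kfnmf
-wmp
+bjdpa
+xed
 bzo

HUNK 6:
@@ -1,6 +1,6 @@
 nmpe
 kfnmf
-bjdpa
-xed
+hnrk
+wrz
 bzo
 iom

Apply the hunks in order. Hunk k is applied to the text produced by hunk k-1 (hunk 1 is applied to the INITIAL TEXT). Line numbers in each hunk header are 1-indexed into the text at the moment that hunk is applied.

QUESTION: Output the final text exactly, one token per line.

Hunk 1: at line 3 remove [ycu] add [eosc] -> 8 lines: nmpe zrv eqk lblux eosc wmp bzo iom
Hunk 2: at line 2 remove [eqk,lblux,eosc] add [ydgr,eboga,ktji] -> 8 lines: nmpe zrv ydgr eboga ktji wmp bzo iom
Hunk 3: at line 2 remove [ydgr,eboga] add [qunj] -> 7 lines: nmpe zrv qunj ktji wmp bzo iom
Hunk 4: at line 1 remove [zrv,qunj,ktji] add [kfnmf] -> 5 lines: nmpe kfnmf wmp bzo iom
Hunk 5: at line 2 remove [wmp] add [bjdpa,xed] -> 6 lines: nmpe kfnmf bjdpa xed bzo iom
Hunk 6: at line 1 remove [bjdpa,xed] add [hnrk,wrz] -> 6 lines: nmpe kfnmf hnrk wrz bzo iom

Answer: nmpe
kfnmf
hnrk
wrz
bzo
iom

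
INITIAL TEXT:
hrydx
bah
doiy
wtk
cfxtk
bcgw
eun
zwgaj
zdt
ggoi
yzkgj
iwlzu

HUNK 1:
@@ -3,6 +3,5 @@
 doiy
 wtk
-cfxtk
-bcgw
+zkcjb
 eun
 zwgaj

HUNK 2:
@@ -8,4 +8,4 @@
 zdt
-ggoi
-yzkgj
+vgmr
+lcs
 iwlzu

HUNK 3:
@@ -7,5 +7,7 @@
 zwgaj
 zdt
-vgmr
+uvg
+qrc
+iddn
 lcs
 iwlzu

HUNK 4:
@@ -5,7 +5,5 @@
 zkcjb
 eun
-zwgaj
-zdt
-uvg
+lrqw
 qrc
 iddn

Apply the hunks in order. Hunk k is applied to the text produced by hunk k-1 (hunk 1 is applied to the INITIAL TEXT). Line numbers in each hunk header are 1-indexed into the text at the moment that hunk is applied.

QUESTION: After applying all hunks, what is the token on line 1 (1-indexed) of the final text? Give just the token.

Hunk 1: at line 3 remove [cfxtk,bcgw] add [zkcjb] -> 11 lines: hrydx bah doiy wtk zkcjb eun zwgaj zdt ggoi yzkgj iwlzu
Hunk 2: at line 8 remove [ggoi,yzkgj] add [vgmr,lcs] -> 11 lines: hrydx bah doiy wtk zkcjb eun zwgaj zdt vgmr lcs iwlzu
Hunk 3: at line 7 remove [vgmr] add [uvg,qrc,iddn] -> 13 lines: hrydx bah doiy wtk zkcjb eun zwgaj zdt uvg qrc iddn lcs iwlzu
Hunk 4: at line 5 remove [zwgaj,zdt,uvg] add [lrqw] -> 11 lines: hrydx bah doiy wtk zkcjb eun lrqw qrc iddn lcs iwlzu
Final line 1: hrydx

Answer: hrydx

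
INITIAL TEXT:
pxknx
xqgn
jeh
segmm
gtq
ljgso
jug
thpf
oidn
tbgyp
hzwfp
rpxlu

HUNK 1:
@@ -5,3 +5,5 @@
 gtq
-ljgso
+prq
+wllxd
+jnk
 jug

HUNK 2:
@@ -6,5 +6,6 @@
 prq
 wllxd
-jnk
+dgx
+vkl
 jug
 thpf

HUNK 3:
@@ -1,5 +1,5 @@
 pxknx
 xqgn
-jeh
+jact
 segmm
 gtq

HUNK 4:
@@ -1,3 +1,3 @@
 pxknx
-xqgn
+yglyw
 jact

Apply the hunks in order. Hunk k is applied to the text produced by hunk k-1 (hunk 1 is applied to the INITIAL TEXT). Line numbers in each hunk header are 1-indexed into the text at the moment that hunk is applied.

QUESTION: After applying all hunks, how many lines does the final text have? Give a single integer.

Hunk 1: at line 5 remove [ljgso] add [prq,wllxd,jnk] -> 14 lines: pxknx xqgn jeh segmm gtq prq wllxd jnk jug thpf oidn tbgyp hzwfp rpxlu
Hunk 2: at line 6 remove [jnk] add [dgx,vkl] -> 15 lines: pxknx xqgn jeh segmm gtq prq wllxd dgx vkl jug thpf oidn tbgyp hzwfp rpxlu
Hunk 3: at line 1 remove [jeh] add [jact] -> 15 lines: pxknx xqgn jact segmm gtq prq wllxd dgx vkl jug thpf oidn tbgyp hzwfp rpxlu
Hunk 4: at line 1 remove [xqgn] add [yglyw] -> 15 lines: pxknx yglyw jact segmm gtq prq wllxd dgx vkl jug thpf oidn tbgyp hzwfp rpxlu
Final line count: 15

Answer: 15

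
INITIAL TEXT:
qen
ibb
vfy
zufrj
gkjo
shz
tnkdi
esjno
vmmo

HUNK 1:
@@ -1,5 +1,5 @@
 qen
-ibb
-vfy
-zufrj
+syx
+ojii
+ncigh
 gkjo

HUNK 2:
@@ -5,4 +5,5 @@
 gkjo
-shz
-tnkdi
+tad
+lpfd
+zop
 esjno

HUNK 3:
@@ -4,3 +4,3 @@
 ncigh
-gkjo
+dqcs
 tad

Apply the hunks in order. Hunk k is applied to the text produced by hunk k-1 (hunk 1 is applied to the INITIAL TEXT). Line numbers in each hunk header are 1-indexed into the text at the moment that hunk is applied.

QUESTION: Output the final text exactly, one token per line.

Hunk 1: at line 1 remove [ibb,vfy,zufrj] add [syx,ojii,ncigh] -> 9 lines: qen syx ojii ncigh gkjo shz tnkdi esjno vmmo
Hunk 2: at line 5 remove [shz,tnkdi] add [tad,lpfd,zop] -> 10 lines: qen syx ojii ncigh gkjo tad lpfd zop esjno vmmo
Hunk 3: at line 4 remove [gkjo] add [dqcs] -> 10 lines: qen syx ojii ncigh dqcs tad lpfd zop esjno vmmo

Answer: qen
syx
ojii
ncigh
dqcs
tad
lpfd
zop
esjno
vmmo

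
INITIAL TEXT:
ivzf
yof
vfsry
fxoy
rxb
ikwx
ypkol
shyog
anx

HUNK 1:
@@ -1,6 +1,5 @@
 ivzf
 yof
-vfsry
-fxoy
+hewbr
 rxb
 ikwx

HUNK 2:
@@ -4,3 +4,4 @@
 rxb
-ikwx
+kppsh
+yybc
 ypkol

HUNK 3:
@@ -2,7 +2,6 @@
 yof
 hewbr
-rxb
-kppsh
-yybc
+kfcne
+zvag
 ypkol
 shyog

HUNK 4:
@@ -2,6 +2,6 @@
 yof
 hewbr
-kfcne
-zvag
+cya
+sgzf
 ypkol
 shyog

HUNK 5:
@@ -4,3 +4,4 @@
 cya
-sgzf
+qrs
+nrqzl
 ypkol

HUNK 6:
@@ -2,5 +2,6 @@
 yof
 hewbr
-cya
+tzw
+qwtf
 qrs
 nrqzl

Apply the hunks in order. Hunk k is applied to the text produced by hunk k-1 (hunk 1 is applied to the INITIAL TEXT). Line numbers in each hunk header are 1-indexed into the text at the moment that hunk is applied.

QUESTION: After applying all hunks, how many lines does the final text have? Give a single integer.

Answer: 10

Derivation:
Hunk 1: at line 1 remove [vfsry,fxoy] add [hewbr] -> 8 lines: ivzf yof hewbr rxb ikwx ypkol shyog anx
Hunk 2: at line 4 remove [ikwx] add [kppsh,yybc] -> 9 lines: ivzf yof hewbr rxb kppsh yybc ypkol shyog anx
Hunk 3: at line 2 remove [rxb,kppsh,yybc] add [kfcne,zvag] -> 8 lines: ivzf yof hewbr kfcne zvag ypkol shyog anx
Hunk 4: at line 2 remove [kfcne,zvag] add [cya,sgzf] -> 8 lines: ivzf yof hewbr cya sgzf ypkol shyog anx
Hunk 5: at line 4 remove [sgzf] add [qrs,nrqzl] -> 9 lines: ivzf yof hewbr cya qrs nrqzl ypkol shyog anx
Hunk 6: at line 2 remove [cya] add [tzw,qwtf] -> 10 lines: ivzf yof hewbr tzw qwtf qrs nrqzl ypkol shyog anx
Final line count: 10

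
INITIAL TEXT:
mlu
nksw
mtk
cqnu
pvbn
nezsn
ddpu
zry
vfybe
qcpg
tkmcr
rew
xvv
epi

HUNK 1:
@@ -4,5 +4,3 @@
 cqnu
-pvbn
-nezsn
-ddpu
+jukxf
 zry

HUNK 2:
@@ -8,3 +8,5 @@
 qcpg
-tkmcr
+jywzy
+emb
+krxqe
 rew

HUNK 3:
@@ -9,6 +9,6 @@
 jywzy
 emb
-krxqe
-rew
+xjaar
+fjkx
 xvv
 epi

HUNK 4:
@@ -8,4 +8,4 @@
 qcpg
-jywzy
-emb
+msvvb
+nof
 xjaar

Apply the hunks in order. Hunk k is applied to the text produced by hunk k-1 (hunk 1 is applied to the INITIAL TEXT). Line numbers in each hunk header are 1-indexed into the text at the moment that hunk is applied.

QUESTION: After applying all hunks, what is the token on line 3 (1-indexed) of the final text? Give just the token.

Hunk 1: at line 4 remove [pvbn,nezsn,ddpu] add [jukxf] -> 12 lines: mlu nksw mtk cqnu jukxf zry vfybe qcpg tkmcr rew xvv epi
Hunk 2: at line 8 remove [tkmcr] add [jywzy,emb,krxqe] -> 14 lines: mlu nksw mtk cqnu jukxf zry vfybe qcpg jywzy emb krxqe rew xvv epi
Hunk 3: at line 9 remove [krxqe,rew] add [xjaar,fjkx] -> 14 lines: mlu nksw mtk cqnu jukxf zry vfybe qcpg jywzy emb xjaar fjkx xvv epi
Hunk 4: at line 8 remove [jywzy,emb] add [msvvb,nof] -> 14 lines: mlu nksw mtk cqnu jukxf zry vfybe qcpg msvvb nof xjaar fjkx xvv epi
Final line 3: mtk

Answer: mtk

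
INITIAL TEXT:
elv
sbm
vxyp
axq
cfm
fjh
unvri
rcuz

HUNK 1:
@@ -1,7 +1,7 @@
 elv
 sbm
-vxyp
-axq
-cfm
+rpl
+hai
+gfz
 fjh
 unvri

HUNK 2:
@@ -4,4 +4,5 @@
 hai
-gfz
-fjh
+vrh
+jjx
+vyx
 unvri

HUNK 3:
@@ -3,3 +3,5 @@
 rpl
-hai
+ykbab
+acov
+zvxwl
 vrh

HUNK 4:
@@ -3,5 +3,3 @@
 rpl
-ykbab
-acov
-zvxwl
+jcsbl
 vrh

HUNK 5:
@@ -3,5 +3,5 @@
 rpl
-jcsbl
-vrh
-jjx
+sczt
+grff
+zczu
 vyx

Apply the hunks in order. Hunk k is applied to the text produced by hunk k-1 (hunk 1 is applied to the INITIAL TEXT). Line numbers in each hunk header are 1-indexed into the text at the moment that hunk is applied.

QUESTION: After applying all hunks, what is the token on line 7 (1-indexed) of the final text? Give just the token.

Answer: vyx

Derivation:
Hunk 1: at line 1 remove [vxyp,axq,cfm] add [rpl,hai,gfz] -> 8 lines: elv sbm rpl hai gfz fjh unvri rcuz
Hunk 2: at line 4 remove [gfz,fjh] add [vrh,jjx,vyx] -> 9 lines: elv sbm rpl hai vrh jjx vyx unvri rcuz
Hunk 3: at line 3 remove [hai] add [ykbab,acov,zvxwl] -> 11 lines: elv sbm rpl ykbab acov zvxwl vrh jjx vyx unvri rcuz
Hunk 4: at line 3 remove [ykbab,acov,zvxwl] add [jcsbl] -> 9 lines: elv sbm rpl jcsbl vrh jjx vyx unvri rcuz
Hunk 5: at line 3 remove [jcsbl,vrh,jjx] add [sczt,grff,zczu] -> 9 lines: elv sbm rpl sczt grff zczu vyx unvri rcuz
Final line 7: vyx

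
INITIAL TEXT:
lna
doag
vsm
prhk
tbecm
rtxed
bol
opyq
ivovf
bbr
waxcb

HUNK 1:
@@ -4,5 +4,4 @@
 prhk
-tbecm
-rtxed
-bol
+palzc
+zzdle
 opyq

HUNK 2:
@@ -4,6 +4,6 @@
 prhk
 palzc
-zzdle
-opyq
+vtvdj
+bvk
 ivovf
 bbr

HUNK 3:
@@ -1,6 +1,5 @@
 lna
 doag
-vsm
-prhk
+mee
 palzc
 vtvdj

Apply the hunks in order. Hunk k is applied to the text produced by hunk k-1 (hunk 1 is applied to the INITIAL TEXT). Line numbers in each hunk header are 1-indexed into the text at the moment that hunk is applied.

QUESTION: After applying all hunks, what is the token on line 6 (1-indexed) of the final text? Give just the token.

Answer: bvk

Derivation:
Hunk 1: at line 4 remove [tbecm,rtxed,bol] add [palzc,zzdle] -> 10 lines: lna doag vsm prhk palzc zzdle opyq ivovf bbr waxcb
Hunk 2: at line 4 remove [zzdle,opyq] add [vtvdj,bvk] -> 10 lines: lna doag vsm prhk palzc vtvdj bvk ivovf bbr waxcb
Hunk 3: at line 1 remove [vsm,prhk] add [mee] -> 9 lines: lna doag mee palzc vtvdj bvk ivovf bbr waxcb
Final line 6: bvk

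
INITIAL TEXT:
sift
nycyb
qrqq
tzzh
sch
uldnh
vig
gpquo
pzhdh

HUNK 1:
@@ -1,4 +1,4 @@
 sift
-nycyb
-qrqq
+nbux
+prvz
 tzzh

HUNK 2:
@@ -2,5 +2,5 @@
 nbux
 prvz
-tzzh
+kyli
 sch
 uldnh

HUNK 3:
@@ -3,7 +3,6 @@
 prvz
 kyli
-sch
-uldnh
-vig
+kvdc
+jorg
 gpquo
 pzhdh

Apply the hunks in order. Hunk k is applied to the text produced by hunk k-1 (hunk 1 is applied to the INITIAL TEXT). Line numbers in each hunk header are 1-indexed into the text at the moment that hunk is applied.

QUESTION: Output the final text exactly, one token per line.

Hunk 1: at line 1 remove [nycyb,qrqq] add [nbux,prvz] -> 9 lines: sift nbux prvz tzzh sch uldnh vig gpquo pzhdh
Hunk 2: at line 2 remove [tzzh] add [kyli] -> 9 lines: sift nbux prvz kyli sch uldnh vig gpquo pzhdh
Hunk 3: at line 3 remove [sch,uldnh,vig] add [kvdc,jorg] -> 8 lines: sift nbux prvz kyli kvdc jorg gpquo pzhdh

Answer: sift
nbux
prvz
kyli
kvdc
jorg
gpquo
pzhdh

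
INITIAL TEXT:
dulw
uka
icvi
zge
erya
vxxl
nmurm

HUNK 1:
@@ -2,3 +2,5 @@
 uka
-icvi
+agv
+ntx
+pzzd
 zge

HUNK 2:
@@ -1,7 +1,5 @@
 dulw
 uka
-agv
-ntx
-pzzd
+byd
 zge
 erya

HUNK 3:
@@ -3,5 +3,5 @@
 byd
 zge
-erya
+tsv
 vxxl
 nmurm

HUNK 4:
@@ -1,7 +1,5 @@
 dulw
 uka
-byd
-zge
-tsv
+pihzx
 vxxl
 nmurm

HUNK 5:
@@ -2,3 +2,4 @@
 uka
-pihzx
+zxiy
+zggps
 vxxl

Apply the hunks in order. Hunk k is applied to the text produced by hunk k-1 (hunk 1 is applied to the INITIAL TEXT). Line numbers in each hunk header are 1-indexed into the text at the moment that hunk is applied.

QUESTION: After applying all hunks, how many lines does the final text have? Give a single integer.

Answer: 6

Derivation:
Hunk 1: at line 2 remove [icvi] add [agv,ntx,pzzd] -> 9 lines: dulw uka agv ntx pzzd zge erya vxxl nmurm
Hunk 2: at line 1 remove [agv,ntx,pzzd] add [byd] -> 7 lines: dulw uka byd zge erya vxxl nmurm
Hunk 3: at line 3 remove [erya] add [tsv] -> 7 lines: dulw uka byd zge tsv vxxl nmurm
Hunk 4: at line 1 remove [byd,zge,tsv] add [pihzx] -> 5 lines: dulw uka pihzx vxxl nmurm
Hunk 5: at line 2 remove [pihzx] add [zxiy,zggps] -> 6 lines: dulw uka zxiy zggps vxxl nmurm
Final line count: 6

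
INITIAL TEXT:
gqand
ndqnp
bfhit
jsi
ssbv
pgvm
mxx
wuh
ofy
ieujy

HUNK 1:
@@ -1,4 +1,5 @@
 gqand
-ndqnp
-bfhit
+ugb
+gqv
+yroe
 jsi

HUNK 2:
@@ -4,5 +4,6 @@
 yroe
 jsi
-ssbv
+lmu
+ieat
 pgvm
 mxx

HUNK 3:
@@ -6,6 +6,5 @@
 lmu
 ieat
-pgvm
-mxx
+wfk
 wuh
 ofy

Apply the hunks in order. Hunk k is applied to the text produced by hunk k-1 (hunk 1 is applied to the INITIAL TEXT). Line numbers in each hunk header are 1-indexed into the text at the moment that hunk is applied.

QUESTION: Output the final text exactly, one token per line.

Hunk 1: at line 1 remove [ndqnp,bfhit] add [ugb,gqv,yroe] -> 11 lines: gqand ugb gqv yroe jsi ssbv pgvm mxx wuh ofy ieujy
Hunk 2: at line 4 remove [ssbv] add [lmu,ieat] -> 12 lines: gqand ugb gqv yroe jsi lmu ieat pgvm mxx wuh ofy ieujy
Hunk 3: at line 6 remove [pgvm,mxx] add [wfk] -> 11 lines: gqand ugb gqv yroe jsi lmu ieat wfk wuh ofy ieujy

Answer: gqand
ugb
gqv
yroe
jsi
lmu
ieat
wfk
wuh
ofy
ieujy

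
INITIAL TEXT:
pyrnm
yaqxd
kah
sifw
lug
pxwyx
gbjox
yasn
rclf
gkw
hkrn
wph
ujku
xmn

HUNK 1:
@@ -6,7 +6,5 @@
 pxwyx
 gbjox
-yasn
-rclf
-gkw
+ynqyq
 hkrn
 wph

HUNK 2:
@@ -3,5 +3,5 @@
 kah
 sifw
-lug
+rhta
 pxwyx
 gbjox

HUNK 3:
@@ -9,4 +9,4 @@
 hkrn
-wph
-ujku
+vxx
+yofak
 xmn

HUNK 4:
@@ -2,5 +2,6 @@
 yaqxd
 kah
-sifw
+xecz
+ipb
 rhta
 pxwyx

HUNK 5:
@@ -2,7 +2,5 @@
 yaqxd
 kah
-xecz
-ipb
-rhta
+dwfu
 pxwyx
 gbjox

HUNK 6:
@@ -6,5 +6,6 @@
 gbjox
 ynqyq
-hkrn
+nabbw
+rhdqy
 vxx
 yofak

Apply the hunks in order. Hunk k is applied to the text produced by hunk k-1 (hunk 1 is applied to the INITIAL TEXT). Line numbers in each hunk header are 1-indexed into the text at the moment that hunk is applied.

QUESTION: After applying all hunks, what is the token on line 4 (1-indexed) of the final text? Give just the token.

Answer: dwfu

Derivation:
Hunk 1: at line 6 remove [yasn,rclf,gkw] add [ynqyq] -> 12 lines: pyrnm yaqxd kah sifw lug pxwyx gbjox ynqyq hkrn wph ujku xmn
Hunk 2: at line 3 remove [lug] add [rhta] -> 12 lines: pyrnm yaqxd kah sifw rhta pxwyx gbjox ynqyq hkrn wph ujku xmn
Hunk 3: at line 9 remove [wph,ujku] add [vxx,yofak] -> 12 lines: pyrnm yaqxd kah sifw rhta pxwyx gbjox ynqyq hkrn vxx yofak xmn
Hunk 4: at line 2 remove [sifw] add [xecz,ipb] -> 13 lines: pyrnm yaqxd kah xecz ipb rhta pxwyx gbjox ynqyq hkrn vxx yofak xmn
Hunk 5: at line 2 remove [xecz,ipb,rhta] add [dwfu] -> 11 lines: pyrnm yaqxd kah dwfu pxwyx gbjox ynqyq hkrn vxx yofak xmn
Hunk 6: at line 6 remove [hkrn] add [nabbw,rhdqy] -> 12 lines: pyrnm yaqxd kah dwfu pxwyx gbjox ynqyq nabbw rhdqy vxx yofak xmn
Final line 4: dwfu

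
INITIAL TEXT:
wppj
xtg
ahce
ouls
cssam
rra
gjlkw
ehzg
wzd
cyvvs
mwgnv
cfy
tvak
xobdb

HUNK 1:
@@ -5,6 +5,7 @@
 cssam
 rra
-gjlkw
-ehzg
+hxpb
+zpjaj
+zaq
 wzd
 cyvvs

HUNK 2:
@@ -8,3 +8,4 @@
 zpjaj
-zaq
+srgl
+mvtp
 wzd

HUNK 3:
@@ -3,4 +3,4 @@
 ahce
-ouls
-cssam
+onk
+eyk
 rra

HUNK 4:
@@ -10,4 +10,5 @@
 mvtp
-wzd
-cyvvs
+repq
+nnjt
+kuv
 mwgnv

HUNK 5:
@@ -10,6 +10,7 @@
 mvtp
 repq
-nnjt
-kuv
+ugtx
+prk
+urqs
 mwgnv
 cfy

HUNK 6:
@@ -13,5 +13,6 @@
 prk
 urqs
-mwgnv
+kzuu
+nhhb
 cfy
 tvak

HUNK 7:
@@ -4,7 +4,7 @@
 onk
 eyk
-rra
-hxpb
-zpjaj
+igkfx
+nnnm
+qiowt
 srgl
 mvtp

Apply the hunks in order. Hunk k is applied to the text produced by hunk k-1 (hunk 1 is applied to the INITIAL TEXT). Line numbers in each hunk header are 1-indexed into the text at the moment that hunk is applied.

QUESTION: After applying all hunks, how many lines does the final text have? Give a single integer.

Hunk 1: at line 5 remove [gjlkw,ehzg] add [hxpb,zpjaj,zaq] -> 15 lines: wppj xtg ahce ouls cssam rra hxpb zpjaj zaq wzd cyvvs mwgnv cfy tvak xobdb
Hunk 2: at line 8 remove [zaq] add [srgl,mvtp] -> 16 lines: wppj xtg ahce ouls cssam rra hxpb zpjaj srgl mvtp wzd cyvvs mwgnv cfy tvak xobdb
Hunk 3: at line 3 remove [ouls,cssam] add [onk,eyk] -> 16 lines: wppj xtg ahce onk eyk rra hxpb zpjaj srgl mvtp wzd cyvvs mwgnv cfy tvak xobdb
Hunk 4: at line 10 remove [wzd,cyvvs] add [repq,nnjt,kuv] -> 17 lines: wppj xtg ahce onk eyk rra hxpb zpjaj srgl mvtp repq nnjt kuv mwgnv cfy tvak xobdb
Hunk 5: at line 10 remove [nnjt,kuv] add [ugtx,prk,urqs] -> 18 lines: wppj xtg ahce onk eyk rra hxpb zpjaj srgl mvtp repq ugtx prk urqs mwgnv cfy tvak xobdb
Hunk 6: at line 13 remove [mwgnv] add [kzuu,nhhb] -> 19 lines: wppj xtg ahce onk eyk rra hxpb zpjaj srgl mvtp repq ugtx prk urqs kzuu nhhb cfy tvak xobdb
Hunk 7: at line 4 remove [rra,hxpb,zpjaj] add [igkfx,nnnm,qiowt] -> 19 lines: wppj xtg ahce onk eyk igkfx nnnm qiowt srgl mvtp repq ugtx prk urqs kzuu nhhb cfy tvak xobdb
Final line count: 19

Answer: 19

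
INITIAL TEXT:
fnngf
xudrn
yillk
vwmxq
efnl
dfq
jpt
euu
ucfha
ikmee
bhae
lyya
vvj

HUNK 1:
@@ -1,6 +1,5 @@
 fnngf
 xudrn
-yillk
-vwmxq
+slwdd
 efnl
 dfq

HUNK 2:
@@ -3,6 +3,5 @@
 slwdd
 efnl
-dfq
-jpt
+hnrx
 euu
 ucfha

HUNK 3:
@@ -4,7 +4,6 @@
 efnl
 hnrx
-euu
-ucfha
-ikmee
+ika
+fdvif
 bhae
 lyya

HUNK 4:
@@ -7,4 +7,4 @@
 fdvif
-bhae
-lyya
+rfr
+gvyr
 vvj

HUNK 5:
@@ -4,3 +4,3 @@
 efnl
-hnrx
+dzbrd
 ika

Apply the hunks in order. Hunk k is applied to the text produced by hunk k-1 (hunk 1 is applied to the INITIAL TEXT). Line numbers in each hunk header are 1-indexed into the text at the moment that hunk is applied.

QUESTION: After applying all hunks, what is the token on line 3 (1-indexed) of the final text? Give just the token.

Hunk 1: at line 1 remove [yillk,vwmxq] add [slwdd] -> 12 lines: fnngf xudrn slwdd efnl dfq jpt euu ucfha ikmee bhae lyya vvj
Hunk 2: at line 3 remove [dfq,jpt] add [hnrx] -> 11 lines: fnngf xudrn slwdd efnl hnrx euu ucfha ikmee bhae lyya vvj
Hunk 3: at line 4 remove [euu,ucfha,ikmee] add [ika,fdvif] -> 10 lines: fnngf xudrn slwdd efnl hnrx ika fdvif bhae lyya vvj
Hunk 4: at line 7 remove [bhae,lyya] add [rfr,gvyr] -> 10 lines: fnngf xudrn slwdd efnl hnrx ika fdvif rfr gvyr vvj
Hunk 5: at line 4 remove [hnrx] add [dzbrd] -> 10 lines: fnngf xudrn slwdd efnl dzbrd ika fdvif rfr gvyr vvj
Final line 3: slwdd

Answer: slwdd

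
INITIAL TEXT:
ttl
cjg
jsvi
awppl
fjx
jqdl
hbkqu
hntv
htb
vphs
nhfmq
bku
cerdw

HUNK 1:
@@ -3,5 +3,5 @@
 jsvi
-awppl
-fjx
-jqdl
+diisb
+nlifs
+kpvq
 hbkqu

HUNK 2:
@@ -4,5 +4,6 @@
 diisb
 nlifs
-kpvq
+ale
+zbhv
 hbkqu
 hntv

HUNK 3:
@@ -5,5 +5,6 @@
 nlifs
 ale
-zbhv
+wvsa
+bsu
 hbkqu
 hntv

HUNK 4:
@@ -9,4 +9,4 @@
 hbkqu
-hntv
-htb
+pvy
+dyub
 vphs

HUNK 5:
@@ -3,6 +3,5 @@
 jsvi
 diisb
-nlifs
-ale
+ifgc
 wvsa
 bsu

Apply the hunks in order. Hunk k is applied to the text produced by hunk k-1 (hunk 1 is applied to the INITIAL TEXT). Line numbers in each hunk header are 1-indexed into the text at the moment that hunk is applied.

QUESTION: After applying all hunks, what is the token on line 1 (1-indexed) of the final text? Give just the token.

Hunk 1: at line 3 remove [awppl,fjx,jqdl] add [diisb,nlifs,kpvq] -> 13 lines: ttl cjg jsvi diisb nlifs kpvq hbkqu hntv htb vphs nhfmq bku cerdw
Hunk 2: at line 4 remove [kpvq] add [ale,zbhv] -> 14 lines: ttl cjg jsvi diisb nlifs ale zbhv hbkqu hntv htb vphs nhfmq bku cerdw
Hunk 3: at line 5 remove [zbhv] add [wvsa,bsu] -> 15 lines: ttl cjg jsvi diisb nlifs ale wvsa bsu hbkqu hntv htb vphs nhfmq bku cerdw
Hunk 4: at line 9 remove [hntv,htb] add [pvy,dyub] -> 15 lines: ttl cjg jsvi diisb nlifs ale wvsa bsu hbkqu pvy dyub vphs nhfmq bku cerdw
Hunk 5: at line 3 remove [nlifs,ale] add [ifgc] -> 14 lines: ttl cjg jsvi diisb ifgc wvsa bsu hbkqu pvy dyub vphs nhfmq bku cerdw
Final line 1: ttl

Answer: ttl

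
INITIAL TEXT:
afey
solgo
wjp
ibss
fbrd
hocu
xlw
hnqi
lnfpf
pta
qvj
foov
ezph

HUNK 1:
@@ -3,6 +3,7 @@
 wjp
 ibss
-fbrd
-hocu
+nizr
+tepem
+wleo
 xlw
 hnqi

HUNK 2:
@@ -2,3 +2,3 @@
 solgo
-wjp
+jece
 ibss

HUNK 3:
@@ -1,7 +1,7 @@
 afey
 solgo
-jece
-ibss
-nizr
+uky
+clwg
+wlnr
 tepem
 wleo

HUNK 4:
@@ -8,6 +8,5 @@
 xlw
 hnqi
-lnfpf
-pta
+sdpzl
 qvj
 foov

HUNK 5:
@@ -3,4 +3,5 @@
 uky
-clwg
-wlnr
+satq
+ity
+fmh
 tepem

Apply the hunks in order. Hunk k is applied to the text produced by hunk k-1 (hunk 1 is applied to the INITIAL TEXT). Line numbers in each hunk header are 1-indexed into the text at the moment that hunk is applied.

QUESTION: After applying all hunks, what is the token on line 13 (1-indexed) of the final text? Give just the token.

Answer: foov

Derivation:
Hunk 1: at line 3 remove [fbrd,hocu] add [nizr,tepem,wleo] -> 14 lines: afey solgo wjp ibss nizr tepem wleo xlw hnqi lnfpf pta qvj foov ezph
Hunk 2: at line 2 remove [wjp] add [jece] -> 14 lines: afey solgo jece ibss nizr tepem wleo xlw hnqi lnfpf pta qvj foov ezph
Hunk 3: at line 1 remove [jece,ibss,nizr] add [uky,clwg,wlnr] -> 14 lines: afey solgo uky clwg wlnr tepem wleo xlw hnqi lnfpf pta qvj foov ezph
Hunk 4: at line 8 remove [lnfpf,pta] add [sdpzl] -> 13 lines: afey solgo uky clwg wlnr tepem wleo xlw hnqi sdpzl qvj foov ezph
Hunk 5: at line 3 remove [clwg,wlnr] add [satq,ity,fmh] -> 14 lines: afey solgo uky satq ity fmh tepem wleo xlw hnqi sdpzl qvj foov ezph
Final line 13: foov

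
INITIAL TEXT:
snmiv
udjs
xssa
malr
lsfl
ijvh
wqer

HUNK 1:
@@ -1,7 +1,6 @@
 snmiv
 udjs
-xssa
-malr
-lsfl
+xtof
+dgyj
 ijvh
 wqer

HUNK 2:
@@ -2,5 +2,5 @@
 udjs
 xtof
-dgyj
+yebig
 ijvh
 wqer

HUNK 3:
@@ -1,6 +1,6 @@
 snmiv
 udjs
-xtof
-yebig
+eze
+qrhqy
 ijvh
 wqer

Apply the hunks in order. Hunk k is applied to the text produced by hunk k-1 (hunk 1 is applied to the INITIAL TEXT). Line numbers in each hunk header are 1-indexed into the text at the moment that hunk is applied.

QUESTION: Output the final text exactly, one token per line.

Hunk 1: at line 1 remove [xssa,malr,lsfl] add [xtof,dgyj] -> 6 lines: snmiv udjs xtof dgyj ijvh wqer
Hunk 2: at line 2 remove [dgyj] add [yebig] -> 6 lines: snmiv udjs xtof yebig ijvh wqer
Hunk 3: at line 1 remove [xtof,yebig] add [eze,qrhqy] -> 6 lines: snmiv udjs eze qrhqy ijvh wqer

Answer: snmiv
udjs
eze
qrhqy
ijvh
wqer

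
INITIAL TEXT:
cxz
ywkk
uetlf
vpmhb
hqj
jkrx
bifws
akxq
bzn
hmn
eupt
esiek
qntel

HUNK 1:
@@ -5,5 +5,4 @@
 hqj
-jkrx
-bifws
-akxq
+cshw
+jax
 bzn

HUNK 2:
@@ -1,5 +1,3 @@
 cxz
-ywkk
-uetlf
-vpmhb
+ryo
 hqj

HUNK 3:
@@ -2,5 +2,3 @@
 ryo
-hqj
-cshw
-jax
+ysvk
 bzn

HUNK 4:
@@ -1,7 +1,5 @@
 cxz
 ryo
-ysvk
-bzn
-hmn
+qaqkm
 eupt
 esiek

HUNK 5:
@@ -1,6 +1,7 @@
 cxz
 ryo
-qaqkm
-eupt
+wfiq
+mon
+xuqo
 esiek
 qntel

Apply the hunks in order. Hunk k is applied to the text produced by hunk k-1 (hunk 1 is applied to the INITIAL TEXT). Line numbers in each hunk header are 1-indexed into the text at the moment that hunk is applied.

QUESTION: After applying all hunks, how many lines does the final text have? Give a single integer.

Hunk 1: at line 5 remove [jkrx,bifws,akxq] add [cshw,jax] -> 12 lines: cxz ywkk uetlf vpmhb hqj cshw jax bzn hmn eupt esiek qntel
Hunk 2: at line 1 remove [ywkk,uetlf,vpmhb] add [ryo] -> 10 lines: cxz ryo hqj cshw jax bzn hmn eupt esiek qntel
Hunk 3: at line 2 remove [hqj,cshw,jax] add [ysvk] -> 8 lines: cxz ryo ysvk bzn hmn eupt esiek qntel
Hunk 4: at line 1 remove [ysvk,bzn,hmn] add [qaqkm] -> 6 lines: cxz ryo qaqkm eupt esiek qntel
Hunk 5: at line 1 remove [qaqkm,eupt] add [wfiq,mon,xuqo] -> 7 lines: cxz ryo wfiq mon xuqo esiek qntel
Final line count: 7

Answer: 7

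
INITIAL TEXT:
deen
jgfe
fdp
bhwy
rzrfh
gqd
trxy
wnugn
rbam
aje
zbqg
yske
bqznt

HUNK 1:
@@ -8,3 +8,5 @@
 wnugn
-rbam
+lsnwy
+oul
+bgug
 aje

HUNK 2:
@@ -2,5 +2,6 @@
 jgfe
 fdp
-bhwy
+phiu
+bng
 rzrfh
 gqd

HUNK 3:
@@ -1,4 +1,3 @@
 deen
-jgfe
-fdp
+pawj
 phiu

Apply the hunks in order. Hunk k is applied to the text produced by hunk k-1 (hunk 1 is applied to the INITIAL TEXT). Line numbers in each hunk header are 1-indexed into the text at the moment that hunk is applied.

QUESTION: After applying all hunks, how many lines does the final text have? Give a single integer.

Hunk 1: at line 8 remove [rbam] add [lsnwy,oul,bgug] -> 15 lines: deen jgfe fdp bhwy rzrfh gqd trxy wnugn lsnwy oul bgug aje zbqg yske bqznt
Hunk 2: at line 2 remove [bhwy] add [phiu,bng] -> 16 lines: deen jgfe fdp phiu bng rzrfh gqd trxy wnugn lsnwy oul bgug aje zbqg yske bqznt
Hunk 3: at line 1 remove [jgfe,fdp] add [pawj] -> 15 lines: deen pawj phiu bng rzrfh gqd trxy wnugn lsnwy oul bgug aje zbqg yske bqznt
Final line count: 15

Answer: 15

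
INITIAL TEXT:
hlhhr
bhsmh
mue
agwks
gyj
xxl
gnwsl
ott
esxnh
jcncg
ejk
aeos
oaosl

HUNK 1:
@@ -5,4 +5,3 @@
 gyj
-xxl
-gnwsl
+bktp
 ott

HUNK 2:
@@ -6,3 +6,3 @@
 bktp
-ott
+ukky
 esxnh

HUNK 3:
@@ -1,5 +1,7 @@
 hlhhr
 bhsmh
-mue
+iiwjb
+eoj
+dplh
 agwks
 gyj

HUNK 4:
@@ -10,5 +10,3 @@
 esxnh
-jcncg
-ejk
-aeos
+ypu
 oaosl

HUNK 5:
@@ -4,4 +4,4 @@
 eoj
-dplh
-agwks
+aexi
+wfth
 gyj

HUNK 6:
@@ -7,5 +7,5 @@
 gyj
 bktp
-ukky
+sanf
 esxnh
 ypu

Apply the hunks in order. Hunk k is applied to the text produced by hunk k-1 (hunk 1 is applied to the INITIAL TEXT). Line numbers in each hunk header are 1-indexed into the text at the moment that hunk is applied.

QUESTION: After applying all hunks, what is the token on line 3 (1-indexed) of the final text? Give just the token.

Hunk 1: at line 5 remove [xxl,gnwsl] add [bktp] -> 12 lines: hlhhr bhsmh mue agwks gyj bktp ott esxnh jcncg ejk aeos oaosl
Hunk 2: at line 6 remove [ott] add [ukky] -> 12 lines: hlhhr bhsmh mue agwks gyj bktp ukky esxnh jcncg ejk aeos oaosl
Hunk 3: at line 1 remove [mue] add [iiwjb,eoj,dplh] -> 14 lines: hlhhr bhsmh iiwjb eoj dplh agwks gyj bktp ukky esxnh jcncg ejk aeos oaosl
Hunk 4: at line 10 remove [jcncg,ejk,aeos] add [ypu] -> 12 lines: hlhhr bhsmh iiwjb eoj dplh agwks gyj bktp ukky esxnh ypu oaosl
Hunk 5: at line 4 remove [dplh,agwks] add [aexi,wfth] -> 12 lines: hlhhr bhsmh iiwjb eoj aexi wfth gyj bktp ukky esxnh ypu oaosl
Hunk 6: at line 7 remove [ukky] add [sanf] -> 12 lines: hlhhr bhsmh iiwjb eoj aexi wfth gyj bktp sanf esxnh ypu oaosl
Final line 3: iiwjb

Answer: iiwjb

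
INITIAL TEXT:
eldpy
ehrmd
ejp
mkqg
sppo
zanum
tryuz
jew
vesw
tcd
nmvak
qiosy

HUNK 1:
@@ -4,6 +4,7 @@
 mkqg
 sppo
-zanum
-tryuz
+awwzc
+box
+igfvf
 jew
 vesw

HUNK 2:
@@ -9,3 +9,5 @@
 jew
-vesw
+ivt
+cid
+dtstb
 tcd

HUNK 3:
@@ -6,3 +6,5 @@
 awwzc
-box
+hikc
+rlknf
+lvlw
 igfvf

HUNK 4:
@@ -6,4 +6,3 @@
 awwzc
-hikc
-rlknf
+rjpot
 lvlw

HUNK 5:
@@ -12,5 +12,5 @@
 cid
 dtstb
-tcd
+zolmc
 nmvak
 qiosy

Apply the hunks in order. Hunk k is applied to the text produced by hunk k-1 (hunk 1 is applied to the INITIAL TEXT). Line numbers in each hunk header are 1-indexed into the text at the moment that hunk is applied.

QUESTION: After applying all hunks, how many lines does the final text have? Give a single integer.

Answer: 16

Derivation:
Hunk 1: at line 4 remove [zanum,tryuz] add [awwzc,box,igfvf] -> 13 lines: eldpy ehrmd ejp mkqg sppo awwzc box igfvf jew vesw tcd nmvak qiosy
Hunk 2: at line 9 remove [vesw] add [ivt,cid,dtstb] -> 15 lines: eldpy ehrmd ejp mkqg sppo awwzc box igfvf jew ivt cid dtstb tcd nmvak qiosy
Hunk 3: at line 6 remove [box] add [hikc,rlknf,lvlw] -> 17 lines: eldpy ehrmd ejp mkqg sppo awwzc hikc rlknf lvlw igfvf jew ivt cid dtstb tcd nmvak qiosy
Hunk 4: at line 6 remove [hikc,rlknf] add [rjpot] -> 16 lines: eldpy ehrmd ejp mkqg sppo awwzc rjpot lvlw igfvf jew ivt cid dtstb tcd nmvak qiosy
Hunk 5: at line 12 remove [tcd] add [zolmc] -> 16 lines: eldpy ehrmd ejp mkqg sppo awwzc rjpot lvlw igfvf jew ivt cid dtstb zolmc nmvak qiosy
Final line count: 16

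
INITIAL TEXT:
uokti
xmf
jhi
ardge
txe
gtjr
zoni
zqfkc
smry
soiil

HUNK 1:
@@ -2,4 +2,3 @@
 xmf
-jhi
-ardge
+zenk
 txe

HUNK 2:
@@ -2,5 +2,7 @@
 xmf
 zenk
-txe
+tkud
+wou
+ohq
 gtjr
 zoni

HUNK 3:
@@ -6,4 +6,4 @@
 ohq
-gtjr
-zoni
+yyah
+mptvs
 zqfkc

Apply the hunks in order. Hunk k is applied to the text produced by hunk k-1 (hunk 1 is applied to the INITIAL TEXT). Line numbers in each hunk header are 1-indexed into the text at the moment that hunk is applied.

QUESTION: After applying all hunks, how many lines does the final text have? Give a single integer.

Answer: 11

Derivation:
Hunk 1: at line 2 remove [jhi,ardge] add [zenk] -> 9 lines: uokti xmf zenk txe gtjr zoni zqfkc smry soiil
Hunk 2: at line 2 remove [txe] add [tkud,wou,ohq] -> 11 lines: uokti xmf zenk tkud wou ohq gtjr zoni zqfkc smry soiil
Hunk 3: at line 6 remove [gtjr,zoni] add [yyah,mptvs] -> 11 lines: uokti xmf zenk tkud wou ohq yyah mptvs zqfkc smry soiil
Final line count: 11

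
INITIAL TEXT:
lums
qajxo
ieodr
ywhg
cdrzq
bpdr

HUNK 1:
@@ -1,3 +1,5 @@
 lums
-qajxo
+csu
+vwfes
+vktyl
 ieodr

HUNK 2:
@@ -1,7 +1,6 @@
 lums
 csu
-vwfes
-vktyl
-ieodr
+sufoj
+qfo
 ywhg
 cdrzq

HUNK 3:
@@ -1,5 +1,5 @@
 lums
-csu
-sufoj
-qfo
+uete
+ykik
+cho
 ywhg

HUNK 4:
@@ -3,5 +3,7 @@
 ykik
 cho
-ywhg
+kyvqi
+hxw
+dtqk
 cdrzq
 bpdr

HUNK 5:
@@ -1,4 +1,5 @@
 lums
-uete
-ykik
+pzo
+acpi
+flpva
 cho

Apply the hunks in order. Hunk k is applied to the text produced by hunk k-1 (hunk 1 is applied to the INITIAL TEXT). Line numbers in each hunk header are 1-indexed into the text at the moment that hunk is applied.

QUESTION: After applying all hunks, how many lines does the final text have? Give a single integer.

Hunk 1: at line 1 remove [qajxo] add [csu,vwfes,vktyl] -> 8 lines: lums csu vwfes vktyl ieodr ywhg cdrzq bpdr
Hunk 2: at line 1 remove [vwfes,vktyl,ieodr] add [sufoj,qfo] -> 7 lines: lums csu sufoj qfo ywhg cdrzq bpdr
Hunk 3: at line 1 remove [csu,sufoj,qfo] add [uete,ykik,cho] -> 7 lines: lums uete ykik cho ywhg cdrzq bpdr
Hunk 4: at line 3 remove [ywhg] add [kyvqi,hxw,dtqk] -> 9 lines: lums uete ykik cho kyvqi hxw dtqk cdrzq bpdr
Hunk 5: at line 1 remove [uete,ykik] add [pzo,acpi,flpva] -> 10 lines: lums pzo acpi flpva cho kyvqi hxw dtqk cdrzq bpdr
Final line count: 10

Answer: 10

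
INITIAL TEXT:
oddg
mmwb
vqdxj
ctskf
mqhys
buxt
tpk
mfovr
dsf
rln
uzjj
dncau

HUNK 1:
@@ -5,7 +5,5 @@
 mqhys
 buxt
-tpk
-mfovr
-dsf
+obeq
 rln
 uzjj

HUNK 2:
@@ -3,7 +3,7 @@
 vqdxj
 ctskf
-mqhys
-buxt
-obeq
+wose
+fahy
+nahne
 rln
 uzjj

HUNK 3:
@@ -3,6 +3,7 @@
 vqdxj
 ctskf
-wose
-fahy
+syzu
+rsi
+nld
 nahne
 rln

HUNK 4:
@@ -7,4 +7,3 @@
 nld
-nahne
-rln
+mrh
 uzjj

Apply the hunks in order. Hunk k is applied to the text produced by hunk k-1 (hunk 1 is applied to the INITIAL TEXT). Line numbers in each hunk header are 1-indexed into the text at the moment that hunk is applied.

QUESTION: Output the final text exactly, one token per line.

Answer: oddg
mmwb
vqdxj
ctskf
syzu
rsi
nld
mrh
uzjj
dncau

Derivation:
Hunk 1: at line 5 remove [tpk,mfovr,dsf] add [obeq] -> 10 lines: oddg mmwb vqdxj ctskf mqhys buxt obeq rln uzjj dncau
Hunk 2: at line 3 remove [mqhys,buxt,obeq] add [wose,fahy,nahne] -> 10 lines: oddg mmwb vqdxj ctskf wose fahy nahne rln uzjj dncau
Hunk 3: at line 3 remove [wose,fahy] add [syzu,rsi,nld] -> 11 lines: oddg mmwb vqdxj ctskf syzu rsi nld nahne rln uzjj dncau
Hunk 4: at line 7 remove [nahne,rln] add [mrh] -> 10 lines: oddg mmwb vqdxj ctskf syzu rsi nld mrh uzjj dncau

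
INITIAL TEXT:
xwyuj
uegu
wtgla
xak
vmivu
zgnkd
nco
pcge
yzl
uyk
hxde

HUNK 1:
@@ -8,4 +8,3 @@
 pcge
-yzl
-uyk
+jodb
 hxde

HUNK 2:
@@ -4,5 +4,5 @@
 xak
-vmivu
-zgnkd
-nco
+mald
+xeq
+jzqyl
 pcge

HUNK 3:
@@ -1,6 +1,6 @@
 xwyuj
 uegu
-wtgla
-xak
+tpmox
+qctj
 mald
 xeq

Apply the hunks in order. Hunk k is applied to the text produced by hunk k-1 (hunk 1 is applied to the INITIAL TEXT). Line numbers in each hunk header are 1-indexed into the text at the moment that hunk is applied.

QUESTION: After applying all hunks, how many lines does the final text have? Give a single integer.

Hunk 1: at line 8 remove [yzl,uyk] add [jodb] -> 10 lines: xwyuj uegu wtgla xak vmivu zgnkd nco pcge jodb hxde
Hunk 2: at line 4 remove [vmivu,zgnkd,nco] add [mald,xeq,jzqyl] -> 10 lines: xwyuj uegu wtgla xak mald xeq jzqyl pcge jodb hxde
Hunk 3: at line 1 remove [wtgla,xak] add [tpmox,qctj] -> 10 lines: xwyuj uegu tpmox qctj mald xeq jzqyl pcge jodb hxde
Final line count: 10

Answer: 10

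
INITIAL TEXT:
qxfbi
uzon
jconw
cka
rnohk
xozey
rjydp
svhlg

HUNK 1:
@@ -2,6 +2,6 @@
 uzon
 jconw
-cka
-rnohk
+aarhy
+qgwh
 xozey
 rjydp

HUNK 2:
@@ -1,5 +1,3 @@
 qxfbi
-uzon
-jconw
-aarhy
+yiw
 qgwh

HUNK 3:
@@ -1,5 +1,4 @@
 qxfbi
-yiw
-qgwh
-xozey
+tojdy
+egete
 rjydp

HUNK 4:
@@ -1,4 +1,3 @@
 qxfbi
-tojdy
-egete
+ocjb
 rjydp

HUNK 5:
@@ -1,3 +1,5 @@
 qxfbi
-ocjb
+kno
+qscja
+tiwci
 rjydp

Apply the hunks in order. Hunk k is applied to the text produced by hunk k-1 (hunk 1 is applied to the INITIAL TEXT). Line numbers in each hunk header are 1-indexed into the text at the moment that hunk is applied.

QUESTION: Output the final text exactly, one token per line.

Hunk 1: at line 2 remove [cka,rnohk] add [aarhy,qgwh] -> 8 lines: qxfbi uzon jconw aarhy qgwh xozey rjydp svhlg
Hunk 2: at line 1 remove [uzon,jconw,aarhy] add [yiw] -> 6 lines: qxfbi yiw qgwh xozey rjydp svhlg
Hunk 3: at line 1 remove [yiw,qgwh,xozey] add [tojdy,egete] -> 5 lines: qxfbi tojdy egete rjydp svhlg
Hunk 4: at line 1 remove [tojdy,egete] add [ocjb] -> 4 lines: qxfbi ocjb rjydp svhlg
Hunk 5: at line 1 remove [ocjb] add [kno,qscja,tiwci] -> 6 lines: qxfbi kno qscja tiwci rjydp svhlg

Answer: qxfbi
kno
qscja
tiwci
rjydp
svhlg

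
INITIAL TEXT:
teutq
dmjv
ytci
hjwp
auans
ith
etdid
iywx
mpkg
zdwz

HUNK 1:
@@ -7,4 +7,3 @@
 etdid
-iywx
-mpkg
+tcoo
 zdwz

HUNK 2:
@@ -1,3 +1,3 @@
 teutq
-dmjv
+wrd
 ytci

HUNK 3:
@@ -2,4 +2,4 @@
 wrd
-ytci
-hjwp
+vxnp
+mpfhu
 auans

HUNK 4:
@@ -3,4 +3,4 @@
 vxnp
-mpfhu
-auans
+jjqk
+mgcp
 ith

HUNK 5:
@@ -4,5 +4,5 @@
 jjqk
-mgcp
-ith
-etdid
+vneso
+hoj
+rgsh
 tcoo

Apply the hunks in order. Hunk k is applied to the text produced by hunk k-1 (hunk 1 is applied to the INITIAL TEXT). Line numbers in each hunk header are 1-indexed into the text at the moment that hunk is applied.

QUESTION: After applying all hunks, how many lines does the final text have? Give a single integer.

Answer: 9

Derivation:
Hunk 1: at line 7 remove [iywx,mpkg] add [tcoo] -> 9 lines: teutq dmjv ytci hjwp auans ith etdid tcoo zdwz
Hunk 2: at line 1 remove [dmjv] add [wrd] -> 9 lines: teutq wrd ytci hjwp auans ith etdid tcoo zdwz
Hunk 3: at line 2 remove [ytci,hjwp] add [vxnp,mpfhu] -> 9 lines: teutq wrd vxnp mpfhu auans ith etdid tcoo zdwz
Hunk 4: at line 3 remove [mpfhu,auans] add [jjqk,mgcp] -> 9 lines: teutq wrd vxnp jjqk mgcp ith etdid tcoo zdwz
Hunk 5: at line 4 remove [mgcp,ith,etdid] add [vneso,hoj,rgsh] -> 9 lines: teutq wrd vxnp jjqk vneso hoj rgsh tcoo zdwz
Final line count: 9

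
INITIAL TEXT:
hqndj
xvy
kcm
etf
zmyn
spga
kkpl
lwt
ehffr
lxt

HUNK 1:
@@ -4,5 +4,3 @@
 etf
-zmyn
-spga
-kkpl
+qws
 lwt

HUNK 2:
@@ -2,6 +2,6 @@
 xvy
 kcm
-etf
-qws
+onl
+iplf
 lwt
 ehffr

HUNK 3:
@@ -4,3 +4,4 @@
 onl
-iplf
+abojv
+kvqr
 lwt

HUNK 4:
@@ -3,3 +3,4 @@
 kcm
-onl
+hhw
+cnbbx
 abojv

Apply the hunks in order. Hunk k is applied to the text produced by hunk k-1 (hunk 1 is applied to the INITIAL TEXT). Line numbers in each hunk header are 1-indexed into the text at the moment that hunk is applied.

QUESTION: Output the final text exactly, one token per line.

Answer: hqndj
xvy
kcm
hhw
cnbbx
abojv
kvqr
lwt
ehffr
lxt

Derivation:
Hunk 1: at line 4 remove [zmyn,spga,kkpl] add [qws] -> 8 lines: hqndj xvy kcm etf qws lwt ehffr lxt
Hunk 2: at line 2 remove [etf,qws] add [onl,iplf] -> 8 lines: hqndj xvy kcm onl iplf lwt ehffr lxt
Hunk 3: at line 4 remove [iplf] add [abojv,kvqr] -> 9 lines: hqndj xvy kcm onl abojv kvqr lwt ehffr lxt
Hunk 4: at line 3 remove [onl] add [hhw,cnbbx] -> 10 lines: hqndj xvy kcm hhw cnbbx abojv kvqr lwt ehffr lxt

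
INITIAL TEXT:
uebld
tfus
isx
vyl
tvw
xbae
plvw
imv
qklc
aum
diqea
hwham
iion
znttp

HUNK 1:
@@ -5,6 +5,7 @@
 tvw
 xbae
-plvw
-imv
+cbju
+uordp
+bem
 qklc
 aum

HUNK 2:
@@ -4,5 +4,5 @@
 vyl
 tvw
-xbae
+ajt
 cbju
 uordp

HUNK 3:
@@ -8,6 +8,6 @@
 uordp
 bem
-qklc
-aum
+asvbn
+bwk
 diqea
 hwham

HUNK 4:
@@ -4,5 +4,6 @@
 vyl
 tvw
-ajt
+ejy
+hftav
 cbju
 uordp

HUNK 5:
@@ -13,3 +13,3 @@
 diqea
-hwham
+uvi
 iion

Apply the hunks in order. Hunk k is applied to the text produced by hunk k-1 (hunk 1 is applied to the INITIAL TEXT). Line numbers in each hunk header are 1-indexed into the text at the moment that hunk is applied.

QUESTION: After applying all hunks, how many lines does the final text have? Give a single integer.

Hunk 1: at line 5 remove [plvw,imv] add [cbju,uordp,bem] -> 15 lines: uebld tfus isx vyl tvw xbae cbju uordp bem qklc aum diqea hwham iion znttp
Hunk 2: at line 4 remove [xbae] add [ajt] -> 15 lines: uebld tfus isx vyl tvw ajt cbju uordp bem qklc aum diqea hwham iion znttp
Hunk 3: at line 8 remove [qklc,aum] add [asvbn,bwk] -> 15 lines: uebld tfus isx vyl tvw ajt cbju uordp bem asvbn bwk diqea hwham iion znttp
Hunk 4: at line 4 remove [ajt] add [ejy,hftav] -> 16 lines: uebld tfus isx vyl tvw ejy hftav cbju uordp bem asvbn bwk diqea hwham iion znttp
Hunk 5: at line 13 remove [hwham] add [uvi] -> 16 lines: uebld tfus isx vyl tvw ejy hftav cbju uordp bem asvbn bwk diqea uvi iion znttp
Final line count: 16

Answer: 16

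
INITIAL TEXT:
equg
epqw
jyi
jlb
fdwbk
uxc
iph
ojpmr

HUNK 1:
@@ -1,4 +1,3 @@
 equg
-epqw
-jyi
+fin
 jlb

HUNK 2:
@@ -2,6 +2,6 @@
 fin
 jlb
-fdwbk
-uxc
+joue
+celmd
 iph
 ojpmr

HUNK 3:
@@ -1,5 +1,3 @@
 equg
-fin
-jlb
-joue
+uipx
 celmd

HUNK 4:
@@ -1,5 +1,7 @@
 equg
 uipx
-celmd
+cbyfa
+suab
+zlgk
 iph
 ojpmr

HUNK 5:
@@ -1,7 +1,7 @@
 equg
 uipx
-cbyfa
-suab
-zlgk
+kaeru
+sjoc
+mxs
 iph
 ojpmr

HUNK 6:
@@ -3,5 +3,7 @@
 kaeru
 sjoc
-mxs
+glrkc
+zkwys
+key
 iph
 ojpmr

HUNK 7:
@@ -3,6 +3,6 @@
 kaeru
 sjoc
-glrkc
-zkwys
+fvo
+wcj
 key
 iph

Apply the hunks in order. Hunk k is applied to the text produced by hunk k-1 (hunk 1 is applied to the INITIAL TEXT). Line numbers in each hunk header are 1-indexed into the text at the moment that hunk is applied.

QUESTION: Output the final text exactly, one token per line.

Hunk 1: at line 1 remove [epqw,jyi] add [fin] -> 7 lines: equg fin jlb fdwbk uxc iph ojpmr
Hunk 2: at line 2 remove [fdwbk,uxc] add [joue,celmd] -> 7 lines: equg fin jlb joue celmd iph ojpmr
Hunk 3: at line 1 remove [fin,jlb,joue] add [uipx] -> 5 lines: equg uipx celmd iph ojpmr
Hunk 4: at line 1 remove [celmd] add [cbyfa,suab,zlgk] -> 7 lines: equg uipx cbyfa suab zlgk iph ojpmr
Hunk 5: at line 1 remove [cbyfa,suab,zlgk] add [kaeru,sjoc,mxs] -> 7 lines: equg uipx kaeru sjoc mxs iph ojpmr
Hunk 6: at line 3 remove [mxs] add [glrkc,zkwys,key] -> 9 lines: equg uipx kaeru sjoc glrkc zkwys key iph ojpmr
Hunk 7: at line 3 remove [glrkc,zkwys] add [fvo,wcj] -> 9 lines: equg uipx kaeru sjoc fvo wcj key iph ojpmr

Answer: equg
uipx
kaeru
sjoc
fvo
wcj
key
iph
ojpmr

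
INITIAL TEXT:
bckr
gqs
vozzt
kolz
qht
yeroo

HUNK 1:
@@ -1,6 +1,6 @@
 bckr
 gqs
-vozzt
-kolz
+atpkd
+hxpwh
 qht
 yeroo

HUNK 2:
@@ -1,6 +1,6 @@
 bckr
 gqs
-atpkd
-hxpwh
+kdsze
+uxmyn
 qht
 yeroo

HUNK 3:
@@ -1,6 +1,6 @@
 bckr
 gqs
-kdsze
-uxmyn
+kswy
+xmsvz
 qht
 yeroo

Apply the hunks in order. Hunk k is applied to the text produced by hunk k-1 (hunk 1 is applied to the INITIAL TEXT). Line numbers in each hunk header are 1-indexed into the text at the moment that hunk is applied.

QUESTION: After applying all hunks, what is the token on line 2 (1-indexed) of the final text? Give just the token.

Answer: gqs

Derivation:
Hunk 1: at line 1 remove [vozzt,kolz] add [atpkd,hxpwh] -> 6 lines: bckr gqs atpkd hxpwh qht yeroo
Hunk 2: at line 1 remove [atpkd,hxpwh] add [kdsze,uxmyn] -> 6 lines: bckr gqs kdsze uxmyn qht yeroo
Hunk 3: at line 1 remove [kdsze,uxmyn] add [kswy,xmsvz] -> 6 lines: bckr gqs kswy xmsvz qht yeroo
Final line 2: gqs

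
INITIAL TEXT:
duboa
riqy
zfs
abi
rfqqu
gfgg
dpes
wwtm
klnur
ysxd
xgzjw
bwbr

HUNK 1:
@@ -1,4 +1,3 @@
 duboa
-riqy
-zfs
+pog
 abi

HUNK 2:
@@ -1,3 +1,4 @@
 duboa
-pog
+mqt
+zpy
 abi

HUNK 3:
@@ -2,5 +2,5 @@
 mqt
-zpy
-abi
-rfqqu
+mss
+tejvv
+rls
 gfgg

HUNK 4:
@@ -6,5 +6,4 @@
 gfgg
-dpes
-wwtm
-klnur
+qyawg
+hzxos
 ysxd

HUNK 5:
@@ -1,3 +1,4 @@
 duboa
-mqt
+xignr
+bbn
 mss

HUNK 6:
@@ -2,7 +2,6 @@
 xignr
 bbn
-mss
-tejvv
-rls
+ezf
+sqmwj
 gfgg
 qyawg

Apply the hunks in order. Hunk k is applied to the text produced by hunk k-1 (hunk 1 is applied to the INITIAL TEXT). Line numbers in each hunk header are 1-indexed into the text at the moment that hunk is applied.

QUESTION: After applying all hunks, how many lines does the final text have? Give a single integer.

Hunk 1: at line 1 remove [riqy,zfs] add [pog] -> 11 lines: duboa pog abi rfqqu gfgg dpes wwtm klnur ysxd xgzjw bwbr
Hunk 2: at line 1 remove [pog] add [mqt,zpy] -> 12 lines: duboa mqt zpy abi rfqqu gfgg dpes wwtm klnur ysxd xgzjw bwbr
Hunk 3: at line 2 remove [zpy,abi,rfqqu] add [mss,tejvv,rls] -> 12 lines: duboa mqt mss tejvv rls gfgg dpes wwtm klnur ysxd xgzjw bwbr
Hunk 4: at line 6 remove [dpes,wwtm,klnur] add [qyawg,hzxos] -> 11 lines: duboa mqt mss tejvv rls gfgg qyawg hzxos ysxd xgzjw bwbr
Hunk 5: at line 1 remove [mqt] add [xignr,bbn] -> 12 lines: duboa xignr bbn mss tejvv rls gfgg qyawg hzxos ysxd xgzjw bwbr
Hunk 6: at line 2 remove [mss,tejvv,rls] add [ezf,sqmwj] -> 11 lines: duboa xignr bbn ezf sqmwj gfgg qyawg hzxos ysxd xgzjw bwbr
Final line count: 11

Answer: 11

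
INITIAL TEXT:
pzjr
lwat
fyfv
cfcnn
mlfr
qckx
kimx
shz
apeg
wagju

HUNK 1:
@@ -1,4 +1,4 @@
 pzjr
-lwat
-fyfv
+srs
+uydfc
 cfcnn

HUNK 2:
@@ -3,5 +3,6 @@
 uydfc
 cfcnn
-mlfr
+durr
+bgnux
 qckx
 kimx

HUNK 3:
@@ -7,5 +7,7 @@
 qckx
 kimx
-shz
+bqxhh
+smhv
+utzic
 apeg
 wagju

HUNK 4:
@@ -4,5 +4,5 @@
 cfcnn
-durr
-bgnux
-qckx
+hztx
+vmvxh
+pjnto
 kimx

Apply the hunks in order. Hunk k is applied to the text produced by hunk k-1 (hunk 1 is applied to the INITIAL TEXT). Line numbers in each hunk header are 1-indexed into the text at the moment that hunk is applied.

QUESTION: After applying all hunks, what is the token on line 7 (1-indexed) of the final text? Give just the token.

Hunk 1: at line 1 remove [lwat,fyfv] add [srs,uydfc] -> 10 lines: pzjr srs uydfc cfcnn mlfr qckx kimx shz apeg wagju
Hunk 2: at line 3 remove [mlfr] add [durr,bgnux] -> 11 lines: pzjr srs uydfc cfcnn durr bgnux qckx kimx shz apeg wagju
Hunk 3: at line 7 remove [shz] add [bqxhh,smhv,utzic] -> 13 lines: pzjr srs uydfc cfcnn durr bgnux qckx kimx bqxhh smhv utzic apeg wagju
Hunk 4: at line 4 remove [durr,bgnux,qckx] add [hztx,vmvxh,pjnto] -> 13 lines: pzjr srs uydfc cfcnn hztx vmvxh pjnto kimx bqxhh smhv utzic apeg wagju
Final line 7: pjnto

Answer: pjnto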